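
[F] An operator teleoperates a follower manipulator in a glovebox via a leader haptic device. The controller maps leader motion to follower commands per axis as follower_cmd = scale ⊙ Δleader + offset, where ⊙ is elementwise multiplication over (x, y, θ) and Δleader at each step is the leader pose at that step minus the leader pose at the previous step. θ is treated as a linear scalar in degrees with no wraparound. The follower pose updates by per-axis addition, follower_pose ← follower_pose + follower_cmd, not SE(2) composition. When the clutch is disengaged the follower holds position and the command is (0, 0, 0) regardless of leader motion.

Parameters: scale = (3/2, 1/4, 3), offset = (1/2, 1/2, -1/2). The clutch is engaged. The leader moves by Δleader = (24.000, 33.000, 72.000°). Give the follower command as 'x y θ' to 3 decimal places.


36.500 8.750 215.500

axis x: 3/2·24.000 + 1/2 = 36.500
axis y: 1/4·33.000 + 1/2 = 8.750
axis θ: 3·72.000 + -1/2 = 215.500


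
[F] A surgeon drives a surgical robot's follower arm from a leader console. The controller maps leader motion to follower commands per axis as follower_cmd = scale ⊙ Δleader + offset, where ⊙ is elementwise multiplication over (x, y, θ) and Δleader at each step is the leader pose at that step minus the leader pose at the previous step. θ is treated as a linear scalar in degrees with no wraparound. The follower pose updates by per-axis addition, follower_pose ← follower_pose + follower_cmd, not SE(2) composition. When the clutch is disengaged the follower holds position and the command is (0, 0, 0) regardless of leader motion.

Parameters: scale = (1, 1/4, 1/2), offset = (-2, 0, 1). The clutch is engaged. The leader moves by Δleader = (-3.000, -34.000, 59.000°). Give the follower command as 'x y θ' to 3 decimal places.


-5.000 -8.500 30.500

axis x: 1·-3.000 + -2 = -5.000
axis y: 1/4·-34.000 + 0 = -8.500
axis θ: 1/2·59.000 + 1 = 30.500


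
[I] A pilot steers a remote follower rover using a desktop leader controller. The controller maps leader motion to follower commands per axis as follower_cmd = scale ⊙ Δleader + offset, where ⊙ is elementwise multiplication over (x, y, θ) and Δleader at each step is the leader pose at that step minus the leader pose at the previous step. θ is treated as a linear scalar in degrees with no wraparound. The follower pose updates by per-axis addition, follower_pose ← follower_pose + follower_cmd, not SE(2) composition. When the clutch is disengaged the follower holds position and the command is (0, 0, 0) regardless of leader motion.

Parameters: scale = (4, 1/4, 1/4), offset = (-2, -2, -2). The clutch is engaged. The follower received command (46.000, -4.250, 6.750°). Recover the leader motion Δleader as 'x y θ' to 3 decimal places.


axis x: (46.000 − -2) / (4) = 12.000
axis y: (-4.250 − -2) / (1/4) = -9.000
axis θ: (6.750 − -2) / (1/4) = 35.000

12.000 -9.000 35.000


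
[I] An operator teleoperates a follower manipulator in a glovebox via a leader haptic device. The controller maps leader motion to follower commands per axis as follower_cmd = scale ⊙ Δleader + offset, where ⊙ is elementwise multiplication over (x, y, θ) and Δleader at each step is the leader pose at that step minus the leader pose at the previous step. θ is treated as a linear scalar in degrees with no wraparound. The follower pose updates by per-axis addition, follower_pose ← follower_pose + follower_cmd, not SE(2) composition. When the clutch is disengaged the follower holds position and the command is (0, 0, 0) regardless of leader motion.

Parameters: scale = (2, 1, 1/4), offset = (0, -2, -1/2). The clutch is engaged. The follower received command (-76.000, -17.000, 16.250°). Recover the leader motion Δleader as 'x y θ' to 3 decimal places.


-38.000 -15.000 67.000

axis x: (-76.000 − 0) / (2) = -38.000
axis y: (-17.000 − -2) / (1) = -15.000
axis θ: (16.250 − -1/2) / (1/4) = 67.000


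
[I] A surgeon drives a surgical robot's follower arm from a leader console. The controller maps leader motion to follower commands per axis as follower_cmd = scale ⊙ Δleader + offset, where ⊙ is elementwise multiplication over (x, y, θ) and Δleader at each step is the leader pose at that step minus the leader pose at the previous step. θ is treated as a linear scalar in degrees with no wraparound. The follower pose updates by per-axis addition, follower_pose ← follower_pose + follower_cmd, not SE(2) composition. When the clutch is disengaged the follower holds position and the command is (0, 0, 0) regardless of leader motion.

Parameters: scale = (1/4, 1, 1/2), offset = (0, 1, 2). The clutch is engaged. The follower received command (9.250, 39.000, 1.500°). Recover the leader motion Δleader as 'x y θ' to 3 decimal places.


axis x: (9.250 − 0) / (1/4) = 37.000
axis y: (39.000 − 1) / (1) = 38.000
axis θ: (1.500 − 2) / (1/2) = -1.000

37.000 38.000 -1.000


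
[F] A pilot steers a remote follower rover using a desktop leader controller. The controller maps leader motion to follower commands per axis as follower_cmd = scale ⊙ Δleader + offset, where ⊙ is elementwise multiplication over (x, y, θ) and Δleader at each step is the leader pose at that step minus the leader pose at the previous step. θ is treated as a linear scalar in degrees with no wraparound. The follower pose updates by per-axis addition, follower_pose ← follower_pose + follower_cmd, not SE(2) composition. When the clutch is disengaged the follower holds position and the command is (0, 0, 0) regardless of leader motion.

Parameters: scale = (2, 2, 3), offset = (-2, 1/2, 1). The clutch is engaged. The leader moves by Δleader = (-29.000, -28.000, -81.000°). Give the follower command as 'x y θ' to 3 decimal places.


axis x: 2·-29.000 + -2 = -60.000
axis y: 2·-28.000 + 1/2 = -55.500
axis θ: 3·-81.000 + 1 = -242.000

-60.000 -55.500 -242.000


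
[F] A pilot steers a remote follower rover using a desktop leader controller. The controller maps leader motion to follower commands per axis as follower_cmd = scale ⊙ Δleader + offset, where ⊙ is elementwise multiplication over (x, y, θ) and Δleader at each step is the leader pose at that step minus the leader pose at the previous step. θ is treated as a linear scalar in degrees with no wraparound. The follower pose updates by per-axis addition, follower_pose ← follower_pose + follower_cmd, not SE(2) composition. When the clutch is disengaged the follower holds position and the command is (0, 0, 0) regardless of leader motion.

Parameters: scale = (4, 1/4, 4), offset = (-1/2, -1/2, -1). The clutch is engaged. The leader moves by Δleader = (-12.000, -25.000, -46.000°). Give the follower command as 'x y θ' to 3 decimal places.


-48.500 -6.750 -185.000

axis x: 4·-12.000 + -1/2 = -48.500
axis y: 1/4·-25.000 + -1/2 = -6.750
axis θ: 4·-46.000 + -1 = -185.000


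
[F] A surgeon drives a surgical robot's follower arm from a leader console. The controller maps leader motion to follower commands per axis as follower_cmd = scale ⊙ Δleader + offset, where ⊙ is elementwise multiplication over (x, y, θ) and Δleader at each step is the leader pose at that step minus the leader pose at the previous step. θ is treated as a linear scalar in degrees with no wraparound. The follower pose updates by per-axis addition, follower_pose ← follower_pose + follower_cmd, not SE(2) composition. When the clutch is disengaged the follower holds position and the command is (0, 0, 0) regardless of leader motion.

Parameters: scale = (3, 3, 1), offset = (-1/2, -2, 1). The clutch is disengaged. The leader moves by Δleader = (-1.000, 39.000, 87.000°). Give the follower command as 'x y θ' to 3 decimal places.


0.000 0.000 0.000

clutch disengaged → follower holds; cmd = (0, 0, 0)


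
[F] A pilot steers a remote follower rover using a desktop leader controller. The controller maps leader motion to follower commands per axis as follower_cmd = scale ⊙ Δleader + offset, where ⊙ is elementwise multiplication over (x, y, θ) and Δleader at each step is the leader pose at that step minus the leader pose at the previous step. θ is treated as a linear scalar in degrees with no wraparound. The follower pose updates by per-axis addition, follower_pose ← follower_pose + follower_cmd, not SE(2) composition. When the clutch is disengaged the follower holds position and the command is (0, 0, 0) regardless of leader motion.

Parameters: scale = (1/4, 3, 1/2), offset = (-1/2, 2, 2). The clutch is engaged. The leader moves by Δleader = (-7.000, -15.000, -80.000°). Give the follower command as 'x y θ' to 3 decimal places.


-2.250 -43.000 -38.000

axis x: 1/4·-7.000 + -1/2 = -2.250
axis y: 3·-15.000 + 2 = -43.000
axis θ: 1/2·-80.000 + 2 = -38.000


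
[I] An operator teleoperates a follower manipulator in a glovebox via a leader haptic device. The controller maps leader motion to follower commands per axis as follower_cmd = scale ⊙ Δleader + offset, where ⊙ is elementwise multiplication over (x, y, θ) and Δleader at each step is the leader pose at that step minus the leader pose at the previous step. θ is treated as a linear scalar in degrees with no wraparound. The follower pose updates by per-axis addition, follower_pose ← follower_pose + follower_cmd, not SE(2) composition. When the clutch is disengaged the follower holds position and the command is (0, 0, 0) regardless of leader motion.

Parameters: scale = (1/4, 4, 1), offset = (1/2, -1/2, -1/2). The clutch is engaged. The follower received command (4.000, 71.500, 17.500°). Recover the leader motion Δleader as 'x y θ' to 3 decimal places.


14.000 18.000 18.000

axis x: (4.000 − 1/2) / (1/4) = 14.000
axis y: (71.500 − -1/2) / (4) = 18.000
axis θ: (17.500 − -1/2) / (1) = 18.000


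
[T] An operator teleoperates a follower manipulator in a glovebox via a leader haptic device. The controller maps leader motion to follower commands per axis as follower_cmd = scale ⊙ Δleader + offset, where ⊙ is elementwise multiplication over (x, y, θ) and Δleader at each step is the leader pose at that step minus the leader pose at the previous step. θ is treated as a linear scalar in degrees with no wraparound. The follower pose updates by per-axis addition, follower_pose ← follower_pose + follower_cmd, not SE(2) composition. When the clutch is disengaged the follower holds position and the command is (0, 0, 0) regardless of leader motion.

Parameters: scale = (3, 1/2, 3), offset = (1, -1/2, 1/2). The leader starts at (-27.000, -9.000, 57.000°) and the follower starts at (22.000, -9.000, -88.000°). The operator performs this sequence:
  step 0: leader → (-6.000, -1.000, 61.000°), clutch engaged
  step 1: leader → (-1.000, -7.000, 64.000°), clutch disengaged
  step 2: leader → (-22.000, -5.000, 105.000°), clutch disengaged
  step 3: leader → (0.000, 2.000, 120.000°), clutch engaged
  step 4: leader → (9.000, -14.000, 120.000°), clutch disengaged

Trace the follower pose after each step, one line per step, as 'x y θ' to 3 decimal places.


step 0: Δleader=(21.000, 8.000, 4.000°), engaged; cmd=(64.000, 3.500, 12.500°) → follower=(86.000, -5.500, -75.500°)
step 1: Δleader=(5.000, -6.000, 3.000°), disengaged; cmd=(0,0,0) → follower holds at (86.000, -5.500, -75.500°)
step 2: Δleader=(-21.000, 2.000, 41.000°), disengaged; cmd=(0,0,0) → follower holds at (86.000, -5.500, -75.500°)
step 3: Δleader=(22.000, 7.000, 15.000°), engaged; cmd=(67.000, 3.000, 45.500°) → follower=(153.000, -2.500, -30.000°)
step 4: Δleader=(9.000, -16.000, 0.000°), disengaged; cmd=(0,0,0) → follower holds at (153.000, -2.500, -30.000°)

86.000 -5.500 -75.500
86.000 -5.500 -75.500
86.000 -5.500 -75.500
153.000 -2.500 -30.000
153.000 -2.500 -30.000


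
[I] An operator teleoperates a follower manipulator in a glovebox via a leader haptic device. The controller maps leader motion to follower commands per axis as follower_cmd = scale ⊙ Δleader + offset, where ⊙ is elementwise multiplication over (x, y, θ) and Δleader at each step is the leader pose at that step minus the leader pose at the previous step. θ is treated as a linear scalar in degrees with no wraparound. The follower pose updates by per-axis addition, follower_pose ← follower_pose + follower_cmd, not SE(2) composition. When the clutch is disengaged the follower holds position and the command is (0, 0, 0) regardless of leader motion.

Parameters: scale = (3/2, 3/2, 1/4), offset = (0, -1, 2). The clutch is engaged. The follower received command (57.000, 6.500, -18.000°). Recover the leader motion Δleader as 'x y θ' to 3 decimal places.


38.000 5.000 -80.000

axis x: (57.000 − 0) / (3/2) = 38.000
axis y: (6.500 − -1) / (3/2) = 5.000
axis θ: (-18.000 − 2) / (1/4) = -80.000


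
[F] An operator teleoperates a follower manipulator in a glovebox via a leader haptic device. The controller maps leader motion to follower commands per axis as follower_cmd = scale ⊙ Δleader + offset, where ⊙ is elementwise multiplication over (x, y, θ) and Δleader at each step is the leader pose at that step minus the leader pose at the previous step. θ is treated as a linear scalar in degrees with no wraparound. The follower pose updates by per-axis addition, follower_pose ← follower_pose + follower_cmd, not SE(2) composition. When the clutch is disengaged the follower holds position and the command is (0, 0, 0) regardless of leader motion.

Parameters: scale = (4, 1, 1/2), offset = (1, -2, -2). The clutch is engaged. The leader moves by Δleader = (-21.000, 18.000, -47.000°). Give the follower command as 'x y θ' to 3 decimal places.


-83.000 16.000 -25.500

axis x: 4·-21.000 + 1 = -83.000
axis y: 1·18.000 + -2 = 16.000
axis θ: 1/2·-47.000 + -2 = -25.500


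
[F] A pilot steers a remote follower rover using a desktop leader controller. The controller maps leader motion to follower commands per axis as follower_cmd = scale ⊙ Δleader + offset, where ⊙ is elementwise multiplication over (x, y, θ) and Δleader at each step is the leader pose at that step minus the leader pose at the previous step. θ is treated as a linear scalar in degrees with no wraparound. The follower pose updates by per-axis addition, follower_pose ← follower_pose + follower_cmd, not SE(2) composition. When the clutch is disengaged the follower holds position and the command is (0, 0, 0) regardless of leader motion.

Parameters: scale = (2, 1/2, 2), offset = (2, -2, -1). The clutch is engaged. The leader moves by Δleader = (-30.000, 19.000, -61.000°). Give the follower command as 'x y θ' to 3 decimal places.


axis x: 2·-30.000 + 2 = -58.000
axis y: 1/2·19.000 + -2 = 7.500
axis θ: 2·-61.000 + -1 = -123.000

-58.000 7.500 -123.000


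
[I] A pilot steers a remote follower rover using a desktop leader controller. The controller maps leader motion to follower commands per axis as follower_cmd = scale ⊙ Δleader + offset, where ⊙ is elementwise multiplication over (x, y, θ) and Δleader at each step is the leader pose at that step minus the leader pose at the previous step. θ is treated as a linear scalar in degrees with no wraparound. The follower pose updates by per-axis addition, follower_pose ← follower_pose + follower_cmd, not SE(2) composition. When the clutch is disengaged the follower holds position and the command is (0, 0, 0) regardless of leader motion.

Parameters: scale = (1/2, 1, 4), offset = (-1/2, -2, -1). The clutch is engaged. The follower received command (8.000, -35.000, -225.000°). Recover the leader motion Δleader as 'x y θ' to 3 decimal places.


17.000 -33.000 -56.000

axis x: (8.000 − -1/2) / (1/2) = 17.000
axis y: (-35.000 − -2) / (1) = -33.000
axis θ: (-225.000 − -1) / (4) = -56.000


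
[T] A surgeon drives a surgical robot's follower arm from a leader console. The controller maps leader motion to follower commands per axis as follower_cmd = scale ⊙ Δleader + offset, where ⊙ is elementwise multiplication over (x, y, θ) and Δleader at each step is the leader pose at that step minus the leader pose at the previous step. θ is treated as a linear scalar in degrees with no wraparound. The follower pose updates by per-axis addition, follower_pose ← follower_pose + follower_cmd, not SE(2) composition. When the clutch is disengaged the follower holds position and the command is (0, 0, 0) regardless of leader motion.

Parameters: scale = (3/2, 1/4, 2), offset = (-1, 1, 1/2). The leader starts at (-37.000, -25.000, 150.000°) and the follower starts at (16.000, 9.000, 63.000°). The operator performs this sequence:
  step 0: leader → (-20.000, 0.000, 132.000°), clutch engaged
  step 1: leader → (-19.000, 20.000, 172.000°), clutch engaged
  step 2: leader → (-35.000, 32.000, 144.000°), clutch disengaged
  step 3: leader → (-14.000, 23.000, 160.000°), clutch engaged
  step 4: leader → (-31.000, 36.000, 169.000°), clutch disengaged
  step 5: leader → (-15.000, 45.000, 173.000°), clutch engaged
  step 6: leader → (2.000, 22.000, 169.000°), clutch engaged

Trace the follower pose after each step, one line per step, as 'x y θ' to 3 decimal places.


step 0: Δleader=(17.000, 25.000, -18.000°), engaged; cmd=(24.500, 7.250, -35.500°) → follower=(40.500, 16.250, 27.500°)
step 1: Δleader=(1.000, 20.000, 40.000°), engaged; cmd=(0.500, 6.000, 80.500°) → follower=(41.000, 22.250, 108.000°)
step 2: Δleader=(-16.000, 12.000, -28.000°), disengaged; cmd=(0,0,0) → follower holds at (41.000, 22.250, 108.000°)
step 3: Δleader=(21.000, -9.000, 16.000°), engaged; cmd=(30.500, -1.250, 32.500°) → follower=(71.500, 21.000, 140.500°)
step 4: Δleader=(-17.000, 13.000, 9.000°), disengaged; cmd=(0,0,0) → follower holds at (71.500, 21.000, 140.500°)
step 5: Δleader=(16.000, 9.000, 4.000°), engaged; cmd=(23.000, 3.250, 8.500°) → follower=(94.500, 24.250, 149.000°)
step 6: Δleader=(17.000, -23.000, -4.000°), engaged; cmd=(24.500, -4.750, -7.500°) → follower=(119.000, 19.500, 141.500°)

40.500 16.250 27.500
41.000 22.250 108.000
41.000 22.250 108.000
71.500 21.000 140.500
71.500 21.000 140.500
94.500 24.250 149.000
119.000 19.500 141.500


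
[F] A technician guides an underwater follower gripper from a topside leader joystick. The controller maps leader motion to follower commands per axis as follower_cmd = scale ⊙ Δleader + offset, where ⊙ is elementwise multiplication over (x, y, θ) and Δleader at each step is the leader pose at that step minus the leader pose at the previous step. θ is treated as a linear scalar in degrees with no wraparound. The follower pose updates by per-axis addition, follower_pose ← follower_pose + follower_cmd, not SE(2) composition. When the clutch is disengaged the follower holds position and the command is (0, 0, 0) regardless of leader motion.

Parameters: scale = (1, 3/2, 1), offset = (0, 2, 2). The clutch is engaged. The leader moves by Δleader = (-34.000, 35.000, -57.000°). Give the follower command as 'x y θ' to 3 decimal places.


-34.000 54.500 -55.000

axis x: 1·-34.000 + 0 = -34.000
axis y: 3/2·35.000 + 2 = 54.500
axis θ: 1·-57.000 + 2 = -55.000


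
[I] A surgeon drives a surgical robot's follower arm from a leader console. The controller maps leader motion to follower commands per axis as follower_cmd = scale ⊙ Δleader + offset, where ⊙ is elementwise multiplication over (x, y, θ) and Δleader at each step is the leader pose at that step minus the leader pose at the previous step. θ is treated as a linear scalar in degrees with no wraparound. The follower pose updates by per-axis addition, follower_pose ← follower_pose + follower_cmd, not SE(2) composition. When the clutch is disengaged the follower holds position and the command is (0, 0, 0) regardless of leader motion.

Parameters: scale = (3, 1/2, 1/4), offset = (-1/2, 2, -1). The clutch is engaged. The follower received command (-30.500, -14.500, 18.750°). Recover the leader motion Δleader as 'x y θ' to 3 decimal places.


-10.000 -33.000 79.000

axis x: (-30.500 − -1/2) / (3) = -10.000
axis y: (-14.500 − 2) / (1/2) = -33.000
axis θ: (18.750 − -1) / (1/4) = 79.000


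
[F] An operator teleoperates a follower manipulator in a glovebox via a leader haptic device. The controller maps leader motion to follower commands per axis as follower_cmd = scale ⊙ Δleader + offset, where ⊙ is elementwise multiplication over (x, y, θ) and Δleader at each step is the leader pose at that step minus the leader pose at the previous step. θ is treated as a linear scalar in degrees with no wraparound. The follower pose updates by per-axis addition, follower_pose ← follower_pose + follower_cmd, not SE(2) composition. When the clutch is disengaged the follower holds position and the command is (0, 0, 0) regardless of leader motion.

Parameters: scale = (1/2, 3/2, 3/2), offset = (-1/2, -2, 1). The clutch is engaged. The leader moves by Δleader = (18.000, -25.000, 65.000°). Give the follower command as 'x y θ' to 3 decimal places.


axis x: 1/2·18.000 + -1/2 = 8.500
axis y: 3/2·-25.000 + -2 = -39.500
axis θ: 3/2·65.000 + 1 = 98.500

8.500 -39.500 98.500


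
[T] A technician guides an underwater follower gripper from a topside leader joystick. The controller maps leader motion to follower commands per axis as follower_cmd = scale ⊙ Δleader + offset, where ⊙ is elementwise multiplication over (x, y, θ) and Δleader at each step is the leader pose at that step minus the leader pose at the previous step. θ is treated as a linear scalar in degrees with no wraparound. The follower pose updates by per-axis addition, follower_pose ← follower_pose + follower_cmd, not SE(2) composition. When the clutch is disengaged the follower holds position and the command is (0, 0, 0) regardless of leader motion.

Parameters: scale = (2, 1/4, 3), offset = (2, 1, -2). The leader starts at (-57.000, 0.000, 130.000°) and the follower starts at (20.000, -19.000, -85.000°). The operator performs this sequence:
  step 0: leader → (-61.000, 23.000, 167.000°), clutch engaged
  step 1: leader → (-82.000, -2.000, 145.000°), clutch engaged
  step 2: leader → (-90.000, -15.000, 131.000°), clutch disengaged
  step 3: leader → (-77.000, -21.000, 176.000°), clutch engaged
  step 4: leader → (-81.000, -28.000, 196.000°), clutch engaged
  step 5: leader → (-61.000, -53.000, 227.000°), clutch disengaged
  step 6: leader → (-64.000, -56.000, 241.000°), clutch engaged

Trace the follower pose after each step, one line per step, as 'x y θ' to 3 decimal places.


step 0: Δleader=(-4.000, 23.000, 37.000°), engaged; cmd=(-6.000, 6.750, 109.000°) → follower=(14.000, -12.250, 24.000°)
step 1: Δleader=(-21.000, -25.000, -22.000°), engaged; cmd=(-40.000, -5.250, -68.000°) → follower=(-26.000, -17.500, -44.000°)
step 2: Δleader=(-8.000, -13.000, -14.000°), disengaged; cmd=(0,0,0) → follower holds at (-26.000, -17.500, -44.000°)
step 3: Δleader=(13.000, -6.000, 45.000°), engaged; cmd=(28.000, -0.500, 133.000°) → follower=(2.000, -18.000, 89.000°)
step 4: Δleader=(-4.000, -7.000, 20.000°), engaged; cmd=(-6.000, -0.750, 58.000°) → follower=(-4.000, -18.750, 147.000°)
step 5: Δleader=(20.000, -25.000, 31.000°), disengaged; cmd=(0,0,0) → follower holds at (-4.000, -18.750, 147.000°)
step 6: Δleader=(-3.000, -3.000, 14.000°), engaged; cmd=(-4.000, 0.250, 40.000°) → follower=(-8.000, -18.500, 187.000°)

14.000 -12.250 24.000
-26.000 -17.500 -44.000
-26.000 -17.500 -44.000
2.000 -18.000 89.000
-4.000 -18.750 147.000
-4.000 -18.750 147.000
-8.000 -18.500 187.000


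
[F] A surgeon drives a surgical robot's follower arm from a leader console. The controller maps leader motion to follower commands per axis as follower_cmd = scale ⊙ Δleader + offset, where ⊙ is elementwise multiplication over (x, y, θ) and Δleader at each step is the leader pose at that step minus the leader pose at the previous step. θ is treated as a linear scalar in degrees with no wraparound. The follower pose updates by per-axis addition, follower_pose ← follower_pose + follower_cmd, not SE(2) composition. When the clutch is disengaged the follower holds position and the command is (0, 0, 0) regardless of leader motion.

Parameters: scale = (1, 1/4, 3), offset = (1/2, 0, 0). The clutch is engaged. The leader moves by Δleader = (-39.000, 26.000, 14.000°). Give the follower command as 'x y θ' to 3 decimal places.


-38.500 6.500 42.000

axis x: 1·-39.000 + 1/2 = -38.500
axis y: 1/4·26.000 + 0 = 6.500
axis θ: 3·14.000 + 0 = 42.000


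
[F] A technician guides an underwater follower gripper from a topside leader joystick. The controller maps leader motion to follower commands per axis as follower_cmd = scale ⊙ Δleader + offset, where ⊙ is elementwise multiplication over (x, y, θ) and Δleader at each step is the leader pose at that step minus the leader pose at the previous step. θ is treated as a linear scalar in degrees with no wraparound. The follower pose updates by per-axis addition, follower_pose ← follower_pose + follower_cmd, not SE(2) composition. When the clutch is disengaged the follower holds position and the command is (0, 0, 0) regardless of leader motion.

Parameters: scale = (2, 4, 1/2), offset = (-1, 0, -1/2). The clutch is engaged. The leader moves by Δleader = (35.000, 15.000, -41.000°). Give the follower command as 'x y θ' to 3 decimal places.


axis x: 2·35.000 + -1 = 69.000
axis y: 4·15.000 + 0 = 60.000
axis θ: 1/2·-41.000 + -1/2 = -21.000

69.000 60.000 -21.000


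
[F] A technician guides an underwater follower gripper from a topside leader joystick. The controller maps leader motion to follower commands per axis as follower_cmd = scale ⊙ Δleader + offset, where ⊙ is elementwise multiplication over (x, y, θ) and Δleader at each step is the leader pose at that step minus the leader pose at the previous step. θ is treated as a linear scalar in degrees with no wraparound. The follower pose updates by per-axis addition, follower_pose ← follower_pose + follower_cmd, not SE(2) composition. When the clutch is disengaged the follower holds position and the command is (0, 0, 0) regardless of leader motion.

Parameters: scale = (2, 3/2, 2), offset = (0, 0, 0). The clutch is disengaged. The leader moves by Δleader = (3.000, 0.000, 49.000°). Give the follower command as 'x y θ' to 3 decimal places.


0.000 0.000 0.000

clutch disengaged → follower holds; cmd = (0, 0, 0)


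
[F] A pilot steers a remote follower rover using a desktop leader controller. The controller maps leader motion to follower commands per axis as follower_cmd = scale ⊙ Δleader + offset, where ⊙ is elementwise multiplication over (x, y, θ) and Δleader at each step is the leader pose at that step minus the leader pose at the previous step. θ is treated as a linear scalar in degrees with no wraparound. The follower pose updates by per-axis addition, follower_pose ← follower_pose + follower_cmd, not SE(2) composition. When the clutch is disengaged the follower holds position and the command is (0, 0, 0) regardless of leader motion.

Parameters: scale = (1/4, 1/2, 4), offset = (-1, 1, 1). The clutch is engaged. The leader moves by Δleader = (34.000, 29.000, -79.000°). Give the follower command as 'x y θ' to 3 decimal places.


axis x: 1/4·34.000 + -1 = 7.500
axis y: 1/2·29.000 + 1 = 15.500
axis θ: 4·-79.000 + 1 = -315.000

7.500 15.500 -315.000


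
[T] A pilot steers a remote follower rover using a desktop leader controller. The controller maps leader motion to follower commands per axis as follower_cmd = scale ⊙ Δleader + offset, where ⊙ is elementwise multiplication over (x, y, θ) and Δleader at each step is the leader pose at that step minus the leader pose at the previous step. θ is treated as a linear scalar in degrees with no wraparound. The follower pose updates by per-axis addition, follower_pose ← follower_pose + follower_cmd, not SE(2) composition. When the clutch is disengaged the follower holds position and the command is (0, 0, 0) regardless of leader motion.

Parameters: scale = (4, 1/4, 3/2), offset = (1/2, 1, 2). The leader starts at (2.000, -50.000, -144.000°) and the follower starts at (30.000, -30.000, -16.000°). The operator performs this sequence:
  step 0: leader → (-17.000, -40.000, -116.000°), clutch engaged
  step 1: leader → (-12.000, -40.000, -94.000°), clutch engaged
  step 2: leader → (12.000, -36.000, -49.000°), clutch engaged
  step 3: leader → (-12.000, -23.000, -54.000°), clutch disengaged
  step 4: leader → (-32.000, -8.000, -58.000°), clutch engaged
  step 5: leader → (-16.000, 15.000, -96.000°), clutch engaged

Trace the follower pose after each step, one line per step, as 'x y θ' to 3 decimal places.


step 0: Δleader=(-19.000, 10.000, 28.000°), engaged; cmd=(-75.500, 3.500, 44.000°) → follower=(-45.500, -26.500, 28.000°)
step 1: Δleader=(5.000, 0.000, 22.000°), engaged; cmd=(20.500, 1.000, 35.000°) → follower=(-25.000, -25.500, 63.000°)
step 2: Δleader=(24.000, 4.000, 45.000°), engaged; cmd=(96.500, 2.000, 69.500°) → follower=(71.500, -23.500, 132.500°)
step 3: Δleader=(-24.000, 13.000, -5.000°), disengaged; cmd=(0,0,0) → follower holds at (71.500, -23.500, 132.500°)
step 4: Δleader=(-20.000, 15.000, -4.000°), engaged; cmd=(-79.500, 4.750, -4.000°) → follower=(-8.000, -18.750, 128.500°)
step 5: Δleader=(16.000, 23.000, -38.000°), engaged; cmd=(64.500, 6.750, -55.000°) → follower=(56.500, -12.000, 73.500°)

-45.500 -26.500 28.000
-25.000 -25.500 63.000
71.500 -23.500 132.500
71.500 -23.500 132.500
-8.000 -18.750 128.500
56.500 -12.000 73.500


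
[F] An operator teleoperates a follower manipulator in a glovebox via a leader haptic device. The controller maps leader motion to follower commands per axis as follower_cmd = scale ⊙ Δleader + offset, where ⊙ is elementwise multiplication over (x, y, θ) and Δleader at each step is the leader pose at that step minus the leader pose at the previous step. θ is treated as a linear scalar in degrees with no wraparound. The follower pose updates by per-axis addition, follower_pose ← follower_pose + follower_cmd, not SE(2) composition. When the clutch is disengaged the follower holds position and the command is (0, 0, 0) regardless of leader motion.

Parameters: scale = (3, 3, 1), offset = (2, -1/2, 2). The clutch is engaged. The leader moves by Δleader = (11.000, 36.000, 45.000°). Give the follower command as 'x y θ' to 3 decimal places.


35.000 107.500 47.000

axis x: 3·11.000 + 2 = 35.000
axis y: 3·36.000 + -1/2 = 107.500
axis θ: 1·45.000 + 2 = 47.000


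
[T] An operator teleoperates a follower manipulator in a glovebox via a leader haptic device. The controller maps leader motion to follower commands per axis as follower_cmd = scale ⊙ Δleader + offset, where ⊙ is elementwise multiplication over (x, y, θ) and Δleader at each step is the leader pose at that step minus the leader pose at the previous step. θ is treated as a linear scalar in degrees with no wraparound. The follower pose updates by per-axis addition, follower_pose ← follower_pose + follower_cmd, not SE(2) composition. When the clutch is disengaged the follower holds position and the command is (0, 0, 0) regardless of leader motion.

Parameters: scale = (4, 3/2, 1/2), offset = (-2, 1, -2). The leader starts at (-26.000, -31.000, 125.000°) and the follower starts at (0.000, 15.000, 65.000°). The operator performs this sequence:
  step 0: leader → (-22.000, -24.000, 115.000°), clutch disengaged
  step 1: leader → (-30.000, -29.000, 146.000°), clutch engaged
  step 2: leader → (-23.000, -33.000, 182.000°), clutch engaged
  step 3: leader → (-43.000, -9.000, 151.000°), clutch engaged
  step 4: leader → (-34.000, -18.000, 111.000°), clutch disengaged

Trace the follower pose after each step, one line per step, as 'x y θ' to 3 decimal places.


0.000 15.000 65.000
-34.000 8.500 78.500
-8.000 3.500 94.500
-90.000 40.500 77.000
-90.000 40.500 77.000

step 0: Δleader=(4.000, 7.000, -10.000°), disengaged; cmd=(0,0,0) → follower holds at (0.000, 15.000, 65.000°)
step 1: Δleader=(-8.000, -5.000, 31.000°), engaged; cmd=(-34.000, -6.500, 13.500°) → follower=(-34.000, 8.500, 78.500°)
step 2: Δleader=(7.000, -4.000, 36.000°), engaged; cmd=(26.000, -5.000, 16.000°) → follower=(-8.000, 3.500, 94.500°)
step 3: Δleader=(-20.000, 24.000, -31.000°), engaged; cmd=(-82.000, 37.000, -17.500°) → follower=(-90.000, 40.500, 77.000°)
step 4: Δleader=(9.000, -9.000, -40.000°), disengaged; cmd=(0,0,0) → follower holds at (-90.000, 40.500, 77.000°)


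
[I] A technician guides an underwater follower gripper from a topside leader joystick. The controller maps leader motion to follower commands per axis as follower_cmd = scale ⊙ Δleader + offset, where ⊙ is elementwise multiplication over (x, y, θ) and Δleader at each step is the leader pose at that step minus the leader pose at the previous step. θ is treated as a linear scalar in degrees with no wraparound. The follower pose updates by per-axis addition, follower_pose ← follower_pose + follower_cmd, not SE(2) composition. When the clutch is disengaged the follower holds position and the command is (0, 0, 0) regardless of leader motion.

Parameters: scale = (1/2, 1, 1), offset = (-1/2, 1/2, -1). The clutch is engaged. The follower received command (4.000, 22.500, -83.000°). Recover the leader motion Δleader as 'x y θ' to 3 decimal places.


9.000 22.000 -82.000

axis x: (4.000 − -1/2) / (1/2) = 9.000
axis y: (22.500 − 1/2) / (1) = 22.000
axis θ: (-83.000 − -1) / (1) = -82.000


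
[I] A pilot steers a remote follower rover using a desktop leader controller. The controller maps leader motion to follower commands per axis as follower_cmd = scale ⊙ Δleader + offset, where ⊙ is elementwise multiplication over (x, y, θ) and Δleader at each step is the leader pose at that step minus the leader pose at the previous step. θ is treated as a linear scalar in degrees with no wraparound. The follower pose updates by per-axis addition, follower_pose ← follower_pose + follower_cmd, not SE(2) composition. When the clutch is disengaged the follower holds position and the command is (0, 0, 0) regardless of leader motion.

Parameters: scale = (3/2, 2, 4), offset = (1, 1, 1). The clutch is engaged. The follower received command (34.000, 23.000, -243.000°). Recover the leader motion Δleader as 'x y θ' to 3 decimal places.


axis x: (34.000 − 1) / (3/2) = 22.000
axis y: (23.000 − 1) / (2) = 11.000
axis θ: (-243.000 − 1) / (4) = -61.000

22.000 11.000 -61.000


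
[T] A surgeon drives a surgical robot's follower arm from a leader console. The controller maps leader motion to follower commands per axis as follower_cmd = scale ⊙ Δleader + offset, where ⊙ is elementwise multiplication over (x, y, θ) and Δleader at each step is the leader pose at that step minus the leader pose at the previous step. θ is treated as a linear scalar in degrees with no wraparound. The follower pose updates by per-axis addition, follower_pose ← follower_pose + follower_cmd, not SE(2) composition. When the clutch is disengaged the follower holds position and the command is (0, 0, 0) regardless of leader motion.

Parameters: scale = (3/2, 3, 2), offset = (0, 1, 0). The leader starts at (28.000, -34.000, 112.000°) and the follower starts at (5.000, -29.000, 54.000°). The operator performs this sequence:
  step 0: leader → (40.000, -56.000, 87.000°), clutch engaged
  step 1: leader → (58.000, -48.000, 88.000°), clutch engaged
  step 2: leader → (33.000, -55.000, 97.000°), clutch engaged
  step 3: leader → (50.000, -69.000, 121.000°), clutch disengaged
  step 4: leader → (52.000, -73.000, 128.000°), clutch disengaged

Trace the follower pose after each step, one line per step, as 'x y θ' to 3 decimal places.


step 0: Δleader=(12.000, -22.000, -25.000°), engaged; cmd=(18.000, -65.000, -50.000°) → follower=(23.000, -94.000, 4.000°)
step 1: Δleader=(18.000, 8.000, 1.000°), engaged; cmd=(27.000, 25.000, 2.000°) → follower=(50.000, -69.000, 6.000°)
step 2: Δleader=(-25.000, -7.000, 9.000°), engaged; cmd=(-37.500, -20.000, 18.000°) → follower=(12.500, -89.000, 24.000°)
step 3: Δleader=(17.000, -14.000, 24.000°), disengaged; cmd=(0,0,0) → follower holds at (12.500, -89.000, 24.000°)
step 4: Δleader=(2.000, -4.000, 7.000°), disengaged; cmd=(0,0,0) → follower holds at (12.500, -89.000, 24.000°)

23.000 -94.000 4.000
50.000 -69.000 6.000
12.500 -89.000 24.000
12.500 -89.000 24.000
12.500 -89.000 24.000


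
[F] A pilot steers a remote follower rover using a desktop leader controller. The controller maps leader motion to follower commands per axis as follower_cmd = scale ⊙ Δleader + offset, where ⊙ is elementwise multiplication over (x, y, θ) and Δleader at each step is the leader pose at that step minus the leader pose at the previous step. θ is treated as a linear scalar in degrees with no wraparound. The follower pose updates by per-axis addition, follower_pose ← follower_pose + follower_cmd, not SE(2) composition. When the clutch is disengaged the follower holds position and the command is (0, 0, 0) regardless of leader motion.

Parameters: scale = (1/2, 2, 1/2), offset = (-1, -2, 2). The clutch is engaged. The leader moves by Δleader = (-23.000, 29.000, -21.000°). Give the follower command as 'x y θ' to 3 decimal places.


axis x: 1/2·-23.000 + -1 = -12.500
axis y: 2·29.000 + -2 = 56.000
axis θ: 1/2·-21.000 + 2 = -8.500

-12.500 56.000 -8.500


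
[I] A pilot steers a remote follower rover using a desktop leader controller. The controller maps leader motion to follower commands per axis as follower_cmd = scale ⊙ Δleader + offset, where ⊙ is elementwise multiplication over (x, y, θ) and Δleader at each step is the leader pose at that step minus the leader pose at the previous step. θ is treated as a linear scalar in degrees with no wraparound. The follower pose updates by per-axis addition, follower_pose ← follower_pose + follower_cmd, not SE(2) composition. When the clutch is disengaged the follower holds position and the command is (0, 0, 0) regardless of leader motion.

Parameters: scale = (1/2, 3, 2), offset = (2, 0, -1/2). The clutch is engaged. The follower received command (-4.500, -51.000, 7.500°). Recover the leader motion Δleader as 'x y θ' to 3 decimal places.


-13.000 -17.000 4.000

axis x: (-4.500 − 2) / (1/2) = -13.000
axis y: (-51.000 − 0) / (3) = -17.000
axis θ: (7.500 − -1/2) / (2) = 4.000


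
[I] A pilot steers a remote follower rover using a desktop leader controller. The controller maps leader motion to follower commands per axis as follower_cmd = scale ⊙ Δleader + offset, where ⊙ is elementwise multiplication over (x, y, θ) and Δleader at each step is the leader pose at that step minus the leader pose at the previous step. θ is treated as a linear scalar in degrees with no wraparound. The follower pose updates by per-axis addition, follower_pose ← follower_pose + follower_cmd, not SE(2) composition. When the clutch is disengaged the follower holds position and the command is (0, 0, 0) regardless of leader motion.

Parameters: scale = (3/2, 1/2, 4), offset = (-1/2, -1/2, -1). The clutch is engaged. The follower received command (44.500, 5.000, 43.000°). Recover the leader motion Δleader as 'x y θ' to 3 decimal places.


axis x: (44.500 − -1/2) / (3/2) = 30.000
axis y: (5.000 − -1/2) / (1/2) = 11.000
axis θ: (43.000 − -1) / (4) = 11.000

30.000 11.000 11.000


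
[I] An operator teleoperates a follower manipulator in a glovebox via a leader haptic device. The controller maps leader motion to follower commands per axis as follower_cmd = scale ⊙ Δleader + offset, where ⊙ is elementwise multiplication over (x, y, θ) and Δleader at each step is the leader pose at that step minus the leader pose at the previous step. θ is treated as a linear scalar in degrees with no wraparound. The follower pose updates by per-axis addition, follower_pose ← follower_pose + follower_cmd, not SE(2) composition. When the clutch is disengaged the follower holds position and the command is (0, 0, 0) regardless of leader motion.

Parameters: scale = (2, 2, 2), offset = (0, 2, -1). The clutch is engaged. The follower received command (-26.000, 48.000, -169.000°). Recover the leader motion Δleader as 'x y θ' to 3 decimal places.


-13.000 23.000 -84.000

axis x: (-26.000 − 0) / (2) = -13.000
axis y: (48.000 − 2) / (2) = 23.000
axis θ: (-169.000 − -1) / (2) = -84.000
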